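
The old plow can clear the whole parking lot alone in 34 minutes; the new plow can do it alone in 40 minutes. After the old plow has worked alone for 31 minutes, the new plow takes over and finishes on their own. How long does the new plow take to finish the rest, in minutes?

60/17 minutes

In 31 minutes the old plow does 31/34 of the job, leaving 3/34.
The new plow works at 1/40 per minute, so finishing takes 3/34 ÷ 1/40 = 60/17 minutes.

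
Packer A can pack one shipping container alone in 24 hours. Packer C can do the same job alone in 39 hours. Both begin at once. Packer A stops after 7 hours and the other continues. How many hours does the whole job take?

221/8 hours

In the first 7 hours the combined rate is 7/104, so 49/104 of the job is done, leaving 55/104.
After packer A leaves the rate is 1/39 per hour; the remaining 55/104 takes 165/8 hours.
Total = 7 + 165/8 = 221/8 hours.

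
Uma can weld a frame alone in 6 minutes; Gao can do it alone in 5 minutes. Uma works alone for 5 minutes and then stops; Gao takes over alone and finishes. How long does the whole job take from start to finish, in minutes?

35/6 minutes

In 5 minutes Uma does 5/6 of the job, leaving 1/6.
Gao works at 1/5 per minute, so finishing takes 1/6 ÷ 1/5 = 5/6 minutes.
Total time = 5 + 5/6 = 35/6 minutes.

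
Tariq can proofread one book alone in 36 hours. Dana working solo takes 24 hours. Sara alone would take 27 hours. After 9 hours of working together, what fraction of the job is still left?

1/24

Combined rate: 1/36 + 1/24 + 1/27 = (6 + 9 + 8)/216 = 23/216 per hour.
In 9 hours they complete 9·23/216 = 23/24 of the job.
So 1/24 remains.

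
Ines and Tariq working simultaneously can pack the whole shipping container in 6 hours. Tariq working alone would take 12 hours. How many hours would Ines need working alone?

Combined rate is 1/6 per hour.
Known contribution: 1/12 per hour.
So Ines's rate is 1/6 − 1/12 = 1/12, meaning 12 hours alone.

12 hours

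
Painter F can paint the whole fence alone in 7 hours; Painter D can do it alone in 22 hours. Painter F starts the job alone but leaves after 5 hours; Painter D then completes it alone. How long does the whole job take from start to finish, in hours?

79/7 hours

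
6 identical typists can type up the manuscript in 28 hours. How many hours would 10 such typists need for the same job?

Total work is 6·28 = 168 typist-hours.
With 10 typists: 168/10 = 84/5 hours.

84/5 hours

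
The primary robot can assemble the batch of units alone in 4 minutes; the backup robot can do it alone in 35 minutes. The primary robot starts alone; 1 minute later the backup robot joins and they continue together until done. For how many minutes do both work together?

In 1 minute the primary robot does 1/4 of the job, leaving 3/4.
The primary robot and the backup robot together work at 39/140 per minute, so finishing takes 3/4 ÷ 39/140 = 35/13 minutes.

35/13 minutes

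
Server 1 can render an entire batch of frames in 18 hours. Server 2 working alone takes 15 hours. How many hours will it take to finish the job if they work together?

Combined rate: 1/18 + 1/15 = (5 + 6)/90 = 11/90 per hour.
Time = 1 ÷ (11/90) = 90/11 hours.

90/11 hours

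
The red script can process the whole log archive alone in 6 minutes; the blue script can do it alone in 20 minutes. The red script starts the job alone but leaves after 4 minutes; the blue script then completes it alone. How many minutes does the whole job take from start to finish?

32/3 minutes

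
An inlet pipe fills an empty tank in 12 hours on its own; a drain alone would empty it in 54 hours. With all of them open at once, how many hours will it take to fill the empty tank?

108/7 hours

Net rate = 1/12 − 1/54 = (9 − 2)/108 = 7/108 per hour.
Filling time = 1 ÷ (7/108) = 108/7 hours.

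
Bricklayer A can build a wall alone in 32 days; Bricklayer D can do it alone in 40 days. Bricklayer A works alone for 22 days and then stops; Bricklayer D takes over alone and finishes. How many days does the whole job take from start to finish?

69/2 days

In 22 days Bricklayer A does 22/32 = 11/16 of the job, leaving 5/16.
Bricklayer D works at 1/40 per day, so finishing takes 5/16 ÷ 1/40 = 25/2 days.
Total time = 22 + 25/2 = 69/2 days.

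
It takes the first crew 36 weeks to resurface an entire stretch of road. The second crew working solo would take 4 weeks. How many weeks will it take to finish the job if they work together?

Combined rate: 1/36 + 1/4 = (1 + 9)/36 = 10/36 = 5/18 per week.
Time = 1 ÷ (5/18) = 18/5 weeks.

18/5 weeks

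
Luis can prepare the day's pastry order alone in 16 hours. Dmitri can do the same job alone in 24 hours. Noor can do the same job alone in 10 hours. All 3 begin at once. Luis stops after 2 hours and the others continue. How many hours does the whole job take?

105/17 hours

In the first 2 hours the combined rate is 49/240, so 49/120 of the job is done, leaving 71/120.
After Luis leaves the rate is 17/120 per hour; the remaining 71/120 takes 71/17 hours.
Total = 2 + 71/17 = 105/17 hours.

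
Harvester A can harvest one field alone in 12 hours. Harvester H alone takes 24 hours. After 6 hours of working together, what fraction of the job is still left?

1/4

Combined rate: 1/12 + 1/24 = (2 + 1)/24 = 3/24 = 1/8 per hour.
In 6 hours they complete 6·1/8 = 3/4 of the job.
So 1/4 remains.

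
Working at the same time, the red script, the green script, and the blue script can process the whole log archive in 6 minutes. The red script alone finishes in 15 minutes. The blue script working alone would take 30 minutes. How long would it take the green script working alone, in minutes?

15 minutes

Combined rate is 1/6 per minute.
Known contribution: 1/15 + 1/30 = (2 + 1)/30 = 3/30 = 1/10 per minute.
So the green script's rate is 1/6 − 1/10 = 1/15, meaning 15 minutes alone.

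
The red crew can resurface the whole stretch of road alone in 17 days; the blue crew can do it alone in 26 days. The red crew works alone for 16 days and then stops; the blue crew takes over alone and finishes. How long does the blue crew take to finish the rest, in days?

In 16 days the red crew does 16/17 of the job, leaving 1/17.
The blue crew works at 1/26 per day, so finishing takes 1/17 ÷ 1/26 = 26/17 days.

26/17 days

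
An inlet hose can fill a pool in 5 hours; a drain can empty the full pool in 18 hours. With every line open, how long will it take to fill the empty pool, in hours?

Net rate = 1/5 − 1/18 = (18 − 5)/90 = 13/90 per hour.
Filling time = 1 ÷ (13/90) = 90/13 hours.

90/13 hours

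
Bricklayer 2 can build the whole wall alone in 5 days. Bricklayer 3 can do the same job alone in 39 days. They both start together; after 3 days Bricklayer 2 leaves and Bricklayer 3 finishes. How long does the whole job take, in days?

78/5 days

In the first 3 days the combined rate is 44/195, so 44/65 of the job is done, leaving 21/65.
After Bricklayer 2 leaves the rate is 1/39 per day; the remaining 21/65 takes 63/5 days.
Total = 3 + 63/5 = 78/5 days.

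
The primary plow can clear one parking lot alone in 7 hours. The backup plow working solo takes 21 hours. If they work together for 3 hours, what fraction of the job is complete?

4/7

Combined rate: 1/7 + 1/21 = (3 + 1)/21 = 4/21 per hour.
In 3 hours they complete 3·4/21 = 4/7 of the job.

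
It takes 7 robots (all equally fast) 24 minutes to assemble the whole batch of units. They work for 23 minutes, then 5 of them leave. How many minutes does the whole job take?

One robot does 1/168 of the job per minute.
After 23 minutes with 7 robots, 23/24 is done (1/24 left).
With 2 robots the rate is 2/168 = 1/84, so the rest takes 1/24 ÷ 1/84 = 7/2 minutes.
Total = 23 + 7/2 = 53/2 minutes.

53/2 minutes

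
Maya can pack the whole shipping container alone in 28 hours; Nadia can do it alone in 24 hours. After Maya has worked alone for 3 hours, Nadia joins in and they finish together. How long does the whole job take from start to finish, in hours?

189/13 hours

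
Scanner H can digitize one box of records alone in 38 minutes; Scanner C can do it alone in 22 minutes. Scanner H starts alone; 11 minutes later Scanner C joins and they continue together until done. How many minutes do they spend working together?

In 11 minutes Scanner H does 11/38 of the job, leaving 27/38.
Scanner H and Scanner C together work at 15/209 per minute, so finishing takes 27/38 ÷ 15/209 = 99/10 minutes.

99/10 minutes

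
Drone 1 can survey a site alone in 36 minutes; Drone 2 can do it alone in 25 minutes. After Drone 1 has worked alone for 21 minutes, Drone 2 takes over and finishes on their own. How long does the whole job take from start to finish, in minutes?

377/12 minutes

In 21 minutes Drone 1 does 21/36 = 7/12 of the job, leaving 5/12.
Drone 2 works at 1/25 per minute, so finishing takes 5/12 ÷ 1/25 = 125/12 minutes.
Total time = 21 + 125/12 = 377/12 minutes.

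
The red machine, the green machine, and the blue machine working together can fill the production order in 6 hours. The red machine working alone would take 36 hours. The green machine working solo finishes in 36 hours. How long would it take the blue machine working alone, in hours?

9 hours

Combined rate is 1/6 per hour.
Known contribution: 1/36 + 1/36 = (1 + 1)/36 = 2/36 = 1/18 per hour.
So the blue machine's rate is 1/6 − 1/18 = 1/9, meaning 9 hours alone.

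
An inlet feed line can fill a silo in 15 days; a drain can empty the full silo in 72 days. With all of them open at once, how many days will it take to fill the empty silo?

Net rate = 1/15 − 1/72 = (24 − 5)/360 = 19/360 per day.
Filling time = 1 ÷ (19/360) = 360/19 days.

360/19 days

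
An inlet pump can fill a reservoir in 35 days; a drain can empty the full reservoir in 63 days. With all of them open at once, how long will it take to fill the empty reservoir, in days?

Net rate = 1/35 − 1/63 = (9 − 5)/315 = 4/315 per day.
Filling time = 1 ÷ (4/315) = 315/4 days.

315/4 days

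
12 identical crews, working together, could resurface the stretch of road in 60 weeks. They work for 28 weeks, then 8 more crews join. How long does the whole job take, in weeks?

One crew does 1/720 of the job per week.
After 28 weeks with 12 crews, 7/15 is done (8/15 left).
With 20 crews the rate is 20/720 = 1/36, so the rest takes 8/15 ÷ 1/36 = 96/5 weeks.
Total = 28 + 96/5 = 236/5 weeks.

236/5 weeks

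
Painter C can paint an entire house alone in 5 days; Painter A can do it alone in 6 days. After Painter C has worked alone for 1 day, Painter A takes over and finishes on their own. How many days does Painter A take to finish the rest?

24/5 days

In 1 day Painter C does 1/5 of the job, leaving 4/5.
Painter A works at 1/6 per day, so finishing takes 4/5 ÷ 1/6 = 24/5 days.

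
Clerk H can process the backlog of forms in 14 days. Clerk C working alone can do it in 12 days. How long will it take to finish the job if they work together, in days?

Combined rate: 1/14 + 1/12 = (6 + 7)/84 = 13/84 per day.
Time = 1 ÷ (13/84) = 84/13 days.

84/13 days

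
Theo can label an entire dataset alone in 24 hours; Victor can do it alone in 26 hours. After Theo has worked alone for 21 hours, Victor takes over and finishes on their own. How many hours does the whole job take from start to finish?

97/4 hours

In 21 hours Theo does 21/24 = 7/8 of the job, leaving 1/8.
Victor works at 1/26 per hour, so finishing takes 1/8 ÷ 1/26 = 13/4 hours.
Total time = 21 + 13/4 = 97/4 hours.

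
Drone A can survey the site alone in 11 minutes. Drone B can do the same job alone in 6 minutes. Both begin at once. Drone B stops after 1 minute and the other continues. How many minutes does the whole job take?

In the first 1 minute the combined rate is 17/66, so 17/66 of the job is done, leaving 49/66.
After drone B leaves the rate is 1/11 per minute; the remaining 49/66 takes 49/6 minutes.
Total = 1 + 49/6 = 55/6 minutes.

55/6 minutes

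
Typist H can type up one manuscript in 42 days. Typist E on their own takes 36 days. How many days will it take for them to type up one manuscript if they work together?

Combined rate: 1/42 + 1/36 = (6 + 7)/252 = 13/252 per day.
Time = 1 ÷ (13/252) = 252/13 days.

252/13 days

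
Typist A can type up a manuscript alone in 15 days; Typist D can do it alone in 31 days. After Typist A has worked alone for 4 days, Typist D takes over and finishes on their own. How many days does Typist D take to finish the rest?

341/15 days

In 4 days Typist A does 4/15 of the job, leaving 11/15.
Typist D works at 1/31 per day, so finishing takes 11/15 ÷ 1/31 = 341/15 days.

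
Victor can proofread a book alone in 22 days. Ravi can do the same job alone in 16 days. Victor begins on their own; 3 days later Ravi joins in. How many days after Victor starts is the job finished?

In the first 3 days Victor alone does 3/22 of the job, leaving 19/22.
Once everyone is working, combined rate: 1/22 + 1/16 = (8 + 11)/176 = 19/176 per day.
Remaining 19/22 at 19/176 per day takes 8 days.
Total from the start = 3 + 8 = 11 days.

11 days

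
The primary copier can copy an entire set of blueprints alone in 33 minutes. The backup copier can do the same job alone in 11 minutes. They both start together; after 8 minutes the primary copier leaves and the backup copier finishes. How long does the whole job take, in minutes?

25/3 minutes

In the first 8 minutes the combined rate is 4/33, so 32/33 of the job is done, leaving 1/33.
After the primary copier leaves the rate is 1/11 per minute; the remaining 1/33 takes 1/3 minutes.
Total = 8 + 1/3 = 25/3 minutes.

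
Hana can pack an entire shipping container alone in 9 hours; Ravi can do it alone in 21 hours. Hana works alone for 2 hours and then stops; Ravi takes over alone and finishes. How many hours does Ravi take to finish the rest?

49/3 hours

In 2 hours Hana does 2/9 of the job, leaving 7/9.
Ravi works at 1/21 per hour, so finishing takes 7/9 ÷ 1/21 = 49/3 hours.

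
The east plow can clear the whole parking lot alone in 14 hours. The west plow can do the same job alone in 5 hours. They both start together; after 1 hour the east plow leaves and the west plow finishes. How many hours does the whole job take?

In the first 1 hour the combined rate is 19/70, so 19/70 of the job is done, leaving 51/70.
After the east plow leaves the rate is 1/5 per hour; the remaining 51/70 takes 51/14 hours.
Total = 1 + 51/14 = 65/14 hours.

65/14 hours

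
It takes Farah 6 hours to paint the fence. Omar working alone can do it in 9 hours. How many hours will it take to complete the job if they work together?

Combined rate: 1/6 + 1/9 = (3 + 2)/18 = 5/18 per hour.
Time = 1 ÷ (5/18) = 18/5 hours.

18/5 hours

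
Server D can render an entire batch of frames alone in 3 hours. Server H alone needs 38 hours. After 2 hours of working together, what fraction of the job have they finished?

41/57

Combined rate: 1/3 + 1/38 = (38 + 3)/114 = 41/114 per hour.
In 2 hours they complete 2·41/114 = 41/57 of the job.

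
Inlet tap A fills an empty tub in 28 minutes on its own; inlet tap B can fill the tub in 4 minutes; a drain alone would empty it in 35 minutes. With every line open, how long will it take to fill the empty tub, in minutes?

35/9 minutes

Net rate = 1/28 + 1/4 − 1/35 = (5 + 35 − 4)/140 = 36/140 = 9/35 per minute.
Filling time = 1 ÷ (9/35) = 35/9 minutes.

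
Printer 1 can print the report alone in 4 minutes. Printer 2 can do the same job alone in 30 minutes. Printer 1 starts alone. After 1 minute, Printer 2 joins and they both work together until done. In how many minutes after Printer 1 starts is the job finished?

In the first 1 minute Printer 1 alone does 1/4 of the job, leaving 3/4.
Once everyone is working, combined rate: 1/4 + 1/30 = (15 + 2)/60 = 17/60 per minute.
Remaining 3/4 at 17/60 per minute takes 45/17 minutes.
Total from the start = 1 + 45/17 = 62/17 minutes.

62/17 minutes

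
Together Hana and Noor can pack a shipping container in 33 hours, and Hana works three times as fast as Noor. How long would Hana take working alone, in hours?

44 hours

Let Noor's rate be r; then Hana's rate is 3r, so together (3 + 1)r = 4r = 1/33.
Thus r = 1/132 per hour.
Noor alone: 132 hours; Hana alone: 44 hours.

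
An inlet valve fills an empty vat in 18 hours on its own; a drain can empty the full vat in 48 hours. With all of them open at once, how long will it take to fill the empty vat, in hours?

144/5 hours

Net rate = 1/18 − 1/48 = (8 − 3)/144 = 5/144 per hour.
Filling time = 1 ÷ (5/144) = 144/5 hours.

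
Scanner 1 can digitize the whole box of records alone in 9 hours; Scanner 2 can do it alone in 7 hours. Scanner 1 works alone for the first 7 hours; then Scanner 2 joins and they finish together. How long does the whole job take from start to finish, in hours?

63/8 hours

In 7 hours Scanner 1 does 7/9 of the job, leaving 2/9.
Scanner 1 and Scanner 2 together work at 16/63 per hour, so finishing takes 2/9 ÷ 16/63 = 7/8 hours.
Total time = 7 + 7/8 = 63/8 hours.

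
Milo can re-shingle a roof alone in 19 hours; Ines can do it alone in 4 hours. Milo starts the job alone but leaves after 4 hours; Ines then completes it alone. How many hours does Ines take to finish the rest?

60/19 hours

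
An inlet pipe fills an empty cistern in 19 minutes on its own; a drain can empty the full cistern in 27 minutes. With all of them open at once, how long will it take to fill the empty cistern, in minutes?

513/8 minutes

Net rate = 1/19 − 1/27 = (27 − 19)/513 = 8/513 per minute.
Filling time = 1 ÷ (8/513) = 513/8 minutes.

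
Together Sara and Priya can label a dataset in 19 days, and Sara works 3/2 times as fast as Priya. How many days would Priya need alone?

Let Priya's rate be r; then Sara's rate is (3/2)r, so together (3/2 + 1)r = (5/2)r = 1/19.
Thus r = 2/95 per day.
Priya alone: 95/2 days; Sara alone: 95/3 days.

95/2 days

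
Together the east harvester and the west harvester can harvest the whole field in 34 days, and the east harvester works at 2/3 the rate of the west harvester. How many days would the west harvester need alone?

170/3 days

Let the west harvester's rate be r; then the east harvester's rate is (2/3)r, so together (2/3 + 1)r = (5/3)r = 1/34.
Thus r = 3/170 per day.
The west harvester alone: 170/3 days; the east harvester alone: 85 days.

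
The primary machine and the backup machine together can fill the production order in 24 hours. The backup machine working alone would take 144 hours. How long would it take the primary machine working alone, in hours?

144/5 hours

Combined rate is 1/24 per hour.
Known contribution: 1/144 per hour.
So the primary machine's rate is 1/24 − 1/144 = 5/144, meaning 144/5 hours alone.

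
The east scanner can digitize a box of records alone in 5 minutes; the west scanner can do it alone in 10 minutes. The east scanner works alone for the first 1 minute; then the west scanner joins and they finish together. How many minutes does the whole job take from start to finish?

In 1 minute the east scanner does 1/5 of the job, leaving 4/5.
The east scanner and the west scanner together work at 3/10 per minute, so finishing takes 4/5 ÷ 3/10 = 8/3 minutes.
Total time = 1 + 8/3 = 11/3 minutes.

11/3 minutes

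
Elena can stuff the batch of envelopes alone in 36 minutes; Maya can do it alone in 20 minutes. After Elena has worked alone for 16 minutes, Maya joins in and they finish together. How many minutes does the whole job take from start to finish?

In 16 minutes Elena does 16/36 = 4/9 of the job, leaving 5/9.
Elena and Maya together work at 7/90 per minute, so finishing takes 5/9 ÷ 7/90 = 50/7 minutes.
Total time = 16 + 50/7 = 162/7 minutes.

162/7 minutes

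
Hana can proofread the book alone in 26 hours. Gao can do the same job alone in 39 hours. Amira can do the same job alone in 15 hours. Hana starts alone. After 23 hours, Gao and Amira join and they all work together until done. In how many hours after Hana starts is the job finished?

In the first 23 hours Hana alone does 23/26 of the job, leaving 3/26.
Once everyone is working, combined rate: 1/26 + 1/39 + 1/15 = (15 + 10 + 26)/390 = 51/390 = 17/130 per hour.
Remaining 3/26 at 17/130 per hour takes 15/17 hours.
Total from the start = 23 + 15/17 = 406/17 hours.

406/17 hours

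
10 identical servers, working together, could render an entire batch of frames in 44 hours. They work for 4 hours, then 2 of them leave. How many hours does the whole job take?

One server does 1/440 of the job per hour.
After 4 hours with 10 servers, 1/11 is done (10/11 left).
With 8 servers the rate is 8/440 = 1/55, so the rest takes 10/11 ÷ 1/55 = 50 hours.
Total = 4 + 50 = 54 hours.

54 hours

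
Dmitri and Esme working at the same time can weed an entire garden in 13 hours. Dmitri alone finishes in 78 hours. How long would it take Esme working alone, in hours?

Combined rate is 1/13 per hour.
Known contribution: 1/78 per hour.
So Esme's rate is 1/13 − 1/78 = 5/78, meaning 78/5 hours alone.

78/5 hours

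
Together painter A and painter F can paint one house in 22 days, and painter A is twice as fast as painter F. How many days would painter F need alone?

Let painter F's rate be r; then painter A's rate is 2r, so together (2 + 1)r = 3r = 1/22.
Thus r = 1/66 per day.
Painter F alone: 66 days; painter A alone: 33 days.

66 days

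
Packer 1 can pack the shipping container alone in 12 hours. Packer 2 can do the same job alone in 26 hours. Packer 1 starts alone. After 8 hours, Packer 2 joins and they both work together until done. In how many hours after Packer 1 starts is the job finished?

204/19 hours

In the first 8 hours Packer 1 alone does 8/12 = 2/3 of the job, leaving 1/3.
Once everyone is working, combined rate: 1/12 + 1/26 = (13 + 6)/156 = 19/156 per hour.
Remaining 1/3 at 19/156 per hour takes 52/19 hours.
Total from the start = 8 + 52/19 = 204/19 hours.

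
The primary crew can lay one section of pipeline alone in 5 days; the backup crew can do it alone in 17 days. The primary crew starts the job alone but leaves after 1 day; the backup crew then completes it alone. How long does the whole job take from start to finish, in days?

In 1 day the primary crew does 1/5 of the job, leaving 4/5.
The backup crew works at 1/17 per day, so finishing takes 4/5 ÷ 1/17 = 68/5 days.
Total time = 1 + 68/5 = 73/5 days.

73/5 days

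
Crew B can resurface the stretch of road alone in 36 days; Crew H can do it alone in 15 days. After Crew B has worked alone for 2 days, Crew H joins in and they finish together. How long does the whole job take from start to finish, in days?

In 2 days Crew B does 2/36 = 1/18 of the job, leaving 17/18.
Crew B and Crew H together work at 17/180 per day, so finishing takes 17/18 ÷ 17/180 = 10 days.
Total time = 2 + 10 = 12 days.

12 days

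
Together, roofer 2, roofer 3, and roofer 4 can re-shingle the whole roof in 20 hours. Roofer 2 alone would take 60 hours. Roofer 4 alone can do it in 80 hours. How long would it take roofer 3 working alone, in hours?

Combined rate is 1/20 per hour.
Known contribution: 1/60 + 1/80 = (4 + 3)/240 = 7/240 per hour.
So roofer 3's rate is 1/20 − 7/240 = 1/48, meaning 48 hours alone.

48 hours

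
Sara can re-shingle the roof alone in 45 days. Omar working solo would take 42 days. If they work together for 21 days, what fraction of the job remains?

1/30

Combined rate: 1/45 + 1/42 = (14 + 15)/630 = 29/630 per day.
In 21 days they complete 21·29/630 = 29/30 of the job.
So 1/30 remains.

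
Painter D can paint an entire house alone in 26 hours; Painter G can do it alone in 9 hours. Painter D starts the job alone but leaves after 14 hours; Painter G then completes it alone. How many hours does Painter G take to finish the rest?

54/13 hours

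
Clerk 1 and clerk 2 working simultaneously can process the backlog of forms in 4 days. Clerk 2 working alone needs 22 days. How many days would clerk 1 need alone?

44/9 days

Combined rate is 1/4 per day.
Known contribution: 1/22 per day.
So clerk 1's rate is 1/4 − 1/22 = 9/44, meaning 44/9 days alone.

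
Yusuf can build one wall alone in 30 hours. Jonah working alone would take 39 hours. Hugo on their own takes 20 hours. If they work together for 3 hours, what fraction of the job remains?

35/52

Combined rate: 1/30 + 1/39 + 1/20 = (26 + 20 + 39)/780 = 85/780 = 17/156 per hour.
In 3 hours they complete 3·17/156 = 17/52 of the job.
So 35/52 remains.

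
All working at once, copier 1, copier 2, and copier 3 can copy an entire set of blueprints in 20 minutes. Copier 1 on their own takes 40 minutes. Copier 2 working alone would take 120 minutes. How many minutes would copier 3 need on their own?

60 minutes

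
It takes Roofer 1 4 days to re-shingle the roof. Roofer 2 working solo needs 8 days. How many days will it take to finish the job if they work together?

8/3 days

Combined rate: 1/4 + 1/8 = (2 + 1)/8 = 3/8 per day.
Time = 1 ÷ (3/8) = 8/3 days.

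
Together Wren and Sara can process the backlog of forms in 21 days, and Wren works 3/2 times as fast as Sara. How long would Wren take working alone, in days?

35 days

Let Sara's rate be r; then Wren's rate is (3/2)r, so together (3/2 + 1)r = (5/2)r = 1/21.
Thus r = 2/105 per day.
Sara alone: 105/2 days; Wren alone: 35 days.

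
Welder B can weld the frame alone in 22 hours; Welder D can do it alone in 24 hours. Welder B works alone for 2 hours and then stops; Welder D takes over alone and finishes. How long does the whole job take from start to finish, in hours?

In 2 hours Welder B does 2/22 = 1/11 of the job, leaving 10/11.
Welder D works at 1/24 per hour, so finishing takes 10/11 ÷ 1/24 = 240/11 hours.
Total time = 2 + 240/11 = 262/11 hours.

262/11 hours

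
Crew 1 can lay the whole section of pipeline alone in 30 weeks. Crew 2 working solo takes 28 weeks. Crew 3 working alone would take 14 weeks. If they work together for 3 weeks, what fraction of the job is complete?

59/140

Combined rate: 1/30 + 1/28 + 1/14 = (14 + 15 + 30)/420 = 59/420 per week.
In 3 weeks they complete 3·59/420 = 59/140 of the job.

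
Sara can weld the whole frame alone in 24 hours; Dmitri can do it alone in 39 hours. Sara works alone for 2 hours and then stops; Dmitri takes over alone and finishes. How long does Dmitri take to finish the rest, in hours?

143/4 hours

In 2 hours Sara does 2/24 = 1/12 of the job, leaving 11/12.
Dmitri works at 1/39 per hour, so finishing takes 11/12 ÷ 1/39 = 143/4 hours.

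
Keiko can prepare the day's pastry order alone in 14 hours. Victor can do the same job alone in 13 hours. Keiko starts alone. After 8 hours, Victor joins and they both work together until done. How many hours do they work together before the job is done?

26/9 hours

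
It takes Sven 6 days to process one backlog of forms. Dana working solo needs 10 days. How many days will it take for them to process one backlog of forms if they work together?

15/4 days

With two workers the combined time is the product over the sum: 6·10/(6+10) = 60/16 = 15/4 days.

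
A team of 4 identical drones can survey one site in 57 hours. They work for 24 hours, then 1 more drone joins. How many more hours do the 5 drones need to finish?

One drone does 1/228 of the job per hour.
After 24 hours with 4 drones, 8/19 is done (11/19 left).
With 5 drones the rate is 5/228, so the rest takes 11/19 ÷ 5/228 = 132/5 hours.

132/5 hours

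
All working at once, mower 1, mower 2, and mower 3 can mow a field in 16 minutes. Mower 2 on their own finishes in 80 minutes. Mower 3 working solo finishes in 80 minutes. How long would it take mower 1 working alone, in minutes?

80/3 minutes

Combined rate is 1/16 per minute.
Known contribution: 1/80 + 1/80 = (1 + 1)/80 = 2/80 = 1/40 per minute.
So mower 1's rate is 1/16 − 1/40 = 3/80, meaning 80/3 minutes alone.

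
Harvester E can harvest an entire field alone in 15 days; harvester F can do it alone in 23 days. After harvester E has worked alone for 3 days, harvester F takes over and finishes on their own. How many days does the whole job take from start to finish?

In 3 days harvester E does 3/15 = 1/5 of the job, leaving 4/5.
Harvester F works at 1/23 per day, so finishing takes 4/5 ÷ 1/23 = 92/5 days.
Total time = 3 + 92/5 = 107/5 days.

107/5 days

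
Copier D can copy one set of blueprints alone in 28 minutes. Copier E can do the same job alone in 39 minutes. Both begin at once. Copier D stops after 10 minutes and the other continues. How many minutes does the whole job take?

In the first 10 minutes the combined rate is 67/1092, so 335/546 of the job is done, leaving 211/546.
After copier D leaves the rate is 1/39 per minute; the remaining 211/546 takes 211/14 minutes.
Total = 10 + 211/14 = 351/14 minutes.

351/14 minutes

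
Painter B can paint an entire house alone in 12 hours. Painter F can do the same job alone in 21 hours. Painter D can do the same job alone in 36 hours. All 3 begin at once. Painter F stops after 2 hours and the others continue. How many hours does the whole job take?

57/7 hours

In the first 2 hours the combined rate is 10/63, so 20/63 of the job is done, leaving 43/63.
After painter F leaves the rate is 1/9 per hour; the remaining 43/63 takes 43/7 hours.
Total = 2 + 43/7 = 57/7 hours.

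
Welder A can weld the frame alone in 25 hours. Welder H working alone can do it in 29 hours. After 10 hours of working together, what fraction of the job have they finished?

Combined rate: 1/25 + 1/29 = (29 + 25)/725 = 54/725 per hour.
In 10 hours they complete 10·54/725 = 108/145 of the job.

108/145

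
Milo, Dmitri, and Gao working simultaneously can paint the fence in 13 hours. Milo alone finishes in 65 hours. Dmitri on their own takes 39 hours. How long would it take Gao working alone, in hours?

195/7 hours

Combined rate is 1/13 per hour.
Known contribution: 1/65 + 1/39 = (3 + 5)/195 = 8/195 per hour.
So Gao's rate is 1/13 − 8/195 = 7/195, meaning 195/7 hours alone.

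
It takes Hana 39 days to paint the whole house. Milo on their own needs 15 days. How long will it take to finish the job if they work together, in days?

65/6 days

Combined rate: 1/39 + 1/15 = (5 + 13)/195 = 18/195 = 6/65 per day.
Time = 1 ÷ (6/65) = 65/6 days.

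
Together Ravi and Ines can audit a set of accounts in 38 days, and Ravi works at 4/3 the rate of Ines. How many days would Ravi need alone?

133/2 days

Let Ines's rate be r; then Ravi's rate is (4/3)r, so together (4/3 + 1)r = (7/3)r = 1/38.
Thus r = 3/266 per day.
Ines alone: 266/3 days; Ravi alone: 133/2 days.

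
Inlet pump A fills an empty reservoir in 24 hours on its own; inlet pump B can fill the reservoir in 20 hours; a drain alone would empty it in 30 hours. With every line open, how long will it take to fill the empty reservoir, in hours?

120/7 hours

Net rate = 1/24 + 1/20 − 1/30 = (5 + 6 − 4)/120 = 7/120 per hour.
Filling time = 1 ÷ (7/120) = 120/7 hours.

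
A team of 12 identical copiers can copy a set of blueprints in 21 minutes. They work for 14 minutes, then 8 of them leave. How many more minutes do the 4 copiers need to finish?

One copier does 1/252 of the job per minute.
After 14 minutes with 12 copiers, 2/3 is done (1/3 left).
With 4 copiers the rate is 4/252 = 1/63, so the rest takes 1/3 ÷ 1/63 = 21 minutes.

21 minutes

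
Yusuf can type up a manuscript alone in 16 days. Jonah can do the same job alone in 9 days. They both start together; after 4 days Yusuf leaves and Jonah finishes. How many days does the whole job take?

In the first 4 days the combined rate is 25/144, so 25/36 of the job is done, leaving 11/36.
After Yusuf leaves the rate is 1/9 per day; the remaining 11/36 takes 11/4 days.
Total = 4 + 11/4 = 27/4 days.

27/4 days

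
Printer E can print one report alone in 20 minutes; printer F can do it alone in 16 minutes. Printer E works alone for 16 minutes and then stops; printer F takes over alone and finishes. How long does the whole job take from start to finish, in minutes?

In 16 minutes printer E does 16/20 = 4/5 of the job, leaving 1/5.
Printer F works at 1/16 per minute, so finishing takes 1/5 ÷ 1/16 = 16/5 minutes.
Total time = 16 + 16/5 = 96/5 minutes.

96/5 minutes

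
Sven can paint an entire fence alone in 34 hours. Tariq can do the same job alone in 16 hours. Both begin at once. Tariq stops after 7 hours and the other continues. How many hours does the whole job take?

153/8 hours

In the first 7 hours the combined rate is 25/272, so 175/272 of the job is done, leaving 97/272.
After Tariq leaves the rate is 1/34 per hour; the remaining 97/272 takes 97/8 hours.
Total = 7 + 97/8 = 153/8 hours.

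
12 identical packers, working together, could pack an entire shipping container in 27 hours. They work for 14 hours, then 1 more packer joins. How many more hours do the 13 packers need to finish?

One packer does 1/324 of the job per hour.
After 14 hours with 12 packers, 14/27 is done (13/27 left).
With 13 packers the rate is 13/324, so the rest takes 13/27 ÷ 13/324 = 12 hours.

12 hours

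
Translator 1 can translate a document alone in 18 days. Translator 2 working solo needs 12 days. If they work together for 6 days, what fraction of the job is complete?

5/6

Combined rate: 1/18 + 1/12 = (2 + 3)/36 = 5/36 per day.
In 6 days they complete 6·5/36 = 5/6 of the job.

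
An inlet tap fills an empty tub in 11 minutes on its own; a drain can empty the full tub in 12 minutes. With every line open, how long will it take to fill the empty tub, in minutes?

132 minutes

Net rate = 1/11 − 1/12 = (12 − 11)/132 = 1/132 per minute.
Filling time = 1 ÷ (1/132) = 132 minutes.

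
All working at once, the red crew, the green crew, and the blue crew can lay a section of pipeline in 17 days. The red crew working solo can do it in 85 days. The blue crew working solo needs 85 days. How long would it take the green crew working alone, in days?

Combined rate is 1/17 per day.
Known contribution: 1/85 + 1/85 = (1 + 1)/85 = 2/85 per day.
So the green crew's rate is 1/17 − 2/85 = 3/85, meaning 85/3 days alone.

85/3 days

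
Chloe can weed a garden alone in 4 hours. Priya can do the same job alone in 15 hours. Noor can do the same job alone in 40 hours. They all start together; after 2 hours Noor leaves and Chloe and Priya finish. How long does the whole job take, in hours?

3 hours

In the first 2 hours the combined rate is 41/120, so 41/60 of the job is done, leaving 19/60.
After Noor leaves the rate is 19/60 per hour; the remaining 19/60 takes 1 hour.
Total = 2 + 1 = 3 hours.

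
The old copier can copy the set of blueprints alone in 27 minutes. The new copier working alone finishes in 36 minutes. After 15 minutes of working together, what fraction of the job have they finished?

35/36

Combined rate: 1/27 + 1/36 = (4 + 3)/108 = 7/108 per minute.
In 15 minutes they complete 15·7/108 = 35/36 of the job.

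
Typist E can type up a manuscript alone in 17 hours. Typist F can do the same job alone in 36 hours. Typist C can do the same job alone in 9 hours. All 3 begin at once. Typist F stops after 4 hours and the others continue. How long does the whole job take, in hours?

In the first 4 hours the combined rate is 121/612, so 121/153 of the job is done, leaving 32/153.
After Typist F leaves the rate is 26/153 per hour; the remaining 32/153 takes 16/13 hours.
Total = 4 + 16/13 = 68/13 hours.

68/13 hours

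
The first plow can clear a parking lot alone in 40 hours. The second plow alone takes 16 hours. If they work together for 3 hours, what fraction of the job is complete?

Combined rate: 1/40 + 1/16 = (2 + 5)/80 = 7/80 per hour.
In 3 hours they complete 3·7/80 = 21/80 of the job.

21/80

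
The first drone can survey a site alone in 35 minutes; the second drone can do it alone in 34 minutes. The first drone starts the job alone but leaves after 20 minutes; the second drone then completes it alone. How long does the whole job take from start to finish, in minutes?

In 20 minutes the first drone does 20/35 = 4/7 of the job, leaving 3/7.
The second drone works at 1/34 per minute, so finishing takes 3/7 ÷ 1/34 = 102/7 minutes.
Total time = 20 + 102/7 = 242/7 minutes.

242/7 minutes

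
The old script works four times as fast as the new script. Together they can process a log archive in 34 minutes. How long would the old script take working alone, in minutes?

Let the new script's rate be r; then the old script's rate is 4r, so together (4 + 1)r = 5r = 1/34.
Thus r = 1/170 per minute.
The new script alone: 170 minutes; the old script alone: 85/2 minutes.

85/2 minutes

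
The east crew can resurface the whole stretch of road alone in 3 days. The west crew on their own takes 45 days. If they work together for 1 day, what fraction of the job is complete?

Combined rate: 1/3 + 1/45 = (15 + 1)/45 = 16/45 per day.
In 1 day they complete 1·16/45 = 16/45 of the job.

16/45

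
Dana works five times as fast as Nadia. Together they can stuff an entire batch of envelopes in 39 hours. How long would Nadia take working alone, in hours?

234 hours

Let Nadia's rate be r; then Dana's rate is 5r, so together (5 + 1)r = 6r = 1/39.
Thus r = 1/234 per hour.
Nadia alone: 234 hours; Dana alone: 234/5 hours.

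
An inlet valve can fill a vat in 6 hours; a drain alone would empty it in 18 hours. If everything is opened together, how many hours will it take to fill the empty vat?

Net rate = 1/6 − 1/18 = (3 − 1)/18 = 2/18 = 1/9 per hour.
Filling time = 1 ÷ (1/9) = 9 hours.

9 hours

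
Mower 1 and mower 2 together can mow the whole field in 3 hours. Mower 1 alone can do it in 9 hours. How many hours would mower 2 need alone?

9/2 hours

Combined rate is 1/3 per hour.
Known contribution: 1/9 per hour.
So mower 2's rate is 1/3 − 1/9 = 2/9, meaning 9/2 hours alone.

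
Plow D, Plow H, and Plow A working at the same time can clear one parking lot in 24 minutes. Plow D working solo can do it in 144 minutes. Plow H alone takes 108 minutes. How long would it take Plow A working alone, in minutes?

432/11 minutes

Combined rate is 1/24 per minute.
Known contribution: 1/144 + 1/108 = (3 + 4)/432 = 7/432 per minute.
So Plow A's rate is 1/24 − 7/432 = 11/432, meaning 432/11 minutes alone.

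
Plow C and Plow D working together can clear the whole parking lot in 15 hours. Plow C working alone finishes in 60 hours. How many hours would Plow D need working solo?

20 hours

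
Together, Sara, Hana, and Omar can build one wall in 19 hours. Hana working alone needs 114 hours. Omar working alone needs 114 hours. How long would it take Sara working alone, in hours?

57/2 hours

Combined rate is 1/19 per hour.
Known contribution: 1/114 + 1/114 = (1 + 1)/114 = 2/114 = 1/57 per hour.
So Sara's rate is 1/19 − 1/57 = 2/57, meaning 57/2 hours alone.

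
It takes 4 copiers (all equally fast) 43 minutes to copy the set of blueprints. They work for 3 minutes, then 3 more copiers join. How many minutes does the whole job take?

181/7 minutes

One copier does 1/172 of the job per minute.
After 3 minutes with 4 copiers, 3/43 is done (40/43 left).
With 7 copiers the rate is 7/172, so the rest takes 40/43 ÷ 7/172 = 160/7 minutes.
Total = 3 + 160/7 = 181/7 minutes.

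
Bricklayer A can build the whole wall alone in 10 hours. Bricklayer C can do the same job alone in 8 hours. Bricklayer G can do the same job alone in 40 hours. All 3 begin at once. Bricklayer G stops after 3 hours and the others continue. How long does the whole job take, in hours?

In the first 3 hours the combined rate is 1/4, so 3/4 of the job is done, leaving 1/4.
After bricklayer G leaves the rate is 9/40 per hour; the remaining 1/4 takes 10/9 hours.
Total = 3 + 10/9 = 37/9 hours.

37/9 hours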